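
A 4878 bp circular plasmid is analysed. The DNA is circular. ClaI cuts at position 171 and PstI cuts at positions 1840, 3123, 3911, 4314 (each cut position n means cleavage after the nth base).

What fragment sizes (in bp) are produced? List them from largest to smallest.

Combined cut positions (sorted): 171, 1840, 3123, 3911, 4314.
Circular molecule, 5 cuts → 5 fragments:
  1840 − 171 = 1669 bp
  3123 − 1840 = 1283 bp
  3911 − 3123 = 788 bp
  4314 − 3911 = 403 bp
  wrap: 4878 − 4314 + 171 = 735 bp
Sorted largest to smallest: 1669, 1283, 788, 735, 403 bp.

1669, 1283, 788, 735, 403 bp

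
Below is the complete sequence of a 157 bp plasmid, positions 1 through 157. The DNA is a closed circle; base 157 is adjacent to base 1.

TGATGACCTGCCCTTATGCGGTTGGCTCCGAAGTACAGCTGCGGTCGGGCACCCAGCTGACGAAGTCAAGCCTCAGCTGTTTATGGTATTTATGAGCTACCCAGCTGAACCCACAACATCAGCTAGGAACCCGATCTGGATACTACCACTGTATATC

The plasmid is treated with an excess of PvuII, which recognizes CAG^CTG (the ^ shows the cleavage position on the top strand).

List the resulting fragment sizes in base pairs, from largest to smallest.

91, 28, 20, 18 bp

PvuII sites (CAGCTG) start at positions 36, 54, 74, 102.
PvuII cuts after base 3 of each site, so after positions 38, 56, 76, 104.
Circular molecule, 4 cuts → 4 fragments:
  39–56 → 18 bp
  57–76 → 20 bp
  77–104 → 28 bp
  105–157 then 1–38 → 53 + 38 = 91 bp
Sorted largest to smallest: 91, 28, 20, 18 bp.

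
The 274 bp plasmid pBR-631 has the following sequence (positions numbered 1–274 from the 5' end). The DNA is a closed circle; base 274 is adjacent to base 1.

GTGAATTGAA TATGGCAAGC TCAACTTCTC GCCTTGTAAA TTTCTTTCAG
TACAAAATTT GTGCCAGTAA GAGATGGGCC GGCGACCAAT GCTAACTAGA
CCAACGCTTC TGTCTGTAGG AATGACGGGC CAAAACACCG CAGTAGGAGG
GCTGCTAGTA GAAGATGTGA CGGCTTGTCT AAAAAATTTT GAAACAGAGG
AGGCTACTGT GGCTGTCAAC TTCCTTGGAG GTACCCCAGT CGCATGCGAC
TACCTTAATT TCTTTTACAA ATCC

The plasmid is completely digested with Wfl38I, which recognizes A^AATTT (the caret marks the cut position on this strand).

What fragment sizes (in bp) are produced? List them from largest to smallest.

129, 128, 17 bp

Wfl38I sites (AAATTT) start at positions 38, 55, 184.
Wfl38I cuts after the first base of each site, so after positions 38, 55, 184.
Circular molecule, 3 cuts → 3 fragments:
  39–55 → 17 bp
  56–184 → 129 bp
  185–274 then 1–38 → 90 + 38 = 128 bp
Sorted largest to smallest: 129, 128, 17 bp.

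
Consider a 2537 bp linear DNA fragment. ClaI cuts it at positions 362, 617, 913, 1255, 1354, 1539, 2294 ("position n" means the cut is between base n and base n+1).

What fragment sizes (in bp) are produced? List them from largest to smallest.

Linear molecule, 7 cuts → 8 fragments:
  362 − 0 = 362 bp
  617 − 362 = 255 bp
  913 − 617 = 296 bp
  1255 − 913 = 342 bp
  1354 − 1255 = 99 bp
  1539 − 1354 = 185 bp
  2294 − 1539 = 755 bp
  2537 − 2294 = 243 bp
Sorted largest to smallest: 755, 362, 342, 296, 255, 243, 185, 99 bp.

755, 362, 342, 296, 255, 243, 185, 99 bp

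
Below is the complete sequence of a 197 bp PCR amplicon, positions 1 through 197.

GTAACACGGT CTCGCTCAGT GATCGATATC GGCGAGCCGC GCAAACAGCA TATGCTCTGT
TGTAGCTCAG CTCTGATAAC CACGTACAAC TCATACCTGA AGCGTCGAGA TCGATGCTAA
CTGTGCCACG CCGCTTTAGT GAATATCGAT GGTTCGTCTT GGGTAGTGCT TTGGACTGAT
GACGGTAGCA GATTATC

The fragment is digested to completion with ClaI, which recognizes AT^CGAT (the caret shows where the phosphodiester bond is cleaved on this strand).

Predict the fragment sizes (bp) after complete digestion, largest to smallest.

ClaI sites (ATCGAT) start at positions 22, 110, 145.
ClaI cuts after base 2 of each site, so after positions 23, 111, 146.
Linear molecule, 3 cuts → 4 fragments:
  1–23 → 23 bp
  24–111 → 88 bp
  112–146 → 35 bp
  147–197 → 51 bp
Sorted largest to smallest: 88, 51, 35, 23 bp.

88, 51, 35, 23 bp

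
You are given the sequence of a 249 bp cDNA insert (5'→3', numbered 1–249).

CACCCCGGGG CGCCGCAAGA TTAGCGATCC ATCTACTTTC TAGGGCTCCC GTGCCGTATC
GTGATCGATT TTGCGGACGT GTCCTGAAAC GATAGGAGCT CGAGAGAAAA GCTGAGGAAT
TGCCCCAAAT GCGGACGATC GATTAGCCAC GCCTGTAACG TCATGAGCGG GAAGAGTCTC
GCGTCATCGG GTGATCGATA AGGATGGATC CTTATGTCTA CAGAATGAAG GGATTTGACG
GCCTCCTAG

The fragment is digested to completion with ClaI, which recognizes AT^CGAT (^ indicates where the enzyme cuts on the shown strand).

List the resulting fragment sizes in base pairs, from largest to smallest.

74, 65, 56, 54 bp

ClaI sites (ATCGAT) start at positions 64, 138, 194.
ClaI cuts after base 2 of each site, so after positions 65, 139, 195.
Linear molecule, 3 cuts → 4 fragments:
  1–65 → 65 bp
  66–139 → 74 bp
  140–195 → 56 bp
  196–249 → 54 bp
Sorted largest to smallest: 74, 65, 56, 54 bp.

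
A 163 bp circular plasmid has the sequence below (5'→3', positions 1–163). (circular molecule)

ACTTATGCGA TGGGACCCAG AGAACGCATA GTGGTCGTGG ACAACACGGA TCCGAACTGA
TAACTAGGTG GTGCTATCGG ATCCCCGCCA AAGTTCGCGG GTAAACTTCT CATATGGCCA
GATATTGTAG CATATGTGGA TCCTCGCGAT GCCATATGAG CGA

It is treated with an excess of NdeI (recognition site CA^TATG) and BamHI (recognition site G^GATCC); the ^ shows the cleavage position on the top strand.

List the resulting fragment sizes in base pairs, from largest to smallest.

NdeI sites (CATATG) start at positions 111, 131, 153.
NdeI cuts after base 2 of each site, so after positions 112, 132, 154.
BamHI sites (GGATCC) start at positions 48, 79, 138.
BamHI cuts after the first base of each site, so after positions 48, 79, 138.
Combined cut positions: 48, 79, 112, 132, 138, 154.
Circular molecule, 6 cuts → 6 fragments:
  49–79 → 31 bp
  80–112 → 33 bp
  113–132 → 20 bp
  133–138 → 6 bp
  139–154 → 16 bp
  155–163 then 1–48 → 9 + 48 = 57 bp
Sorted largest to smallest: 57, 33, 31, 20, 16, 6 bp.

57, 33, 31, 20, 16, 6 bp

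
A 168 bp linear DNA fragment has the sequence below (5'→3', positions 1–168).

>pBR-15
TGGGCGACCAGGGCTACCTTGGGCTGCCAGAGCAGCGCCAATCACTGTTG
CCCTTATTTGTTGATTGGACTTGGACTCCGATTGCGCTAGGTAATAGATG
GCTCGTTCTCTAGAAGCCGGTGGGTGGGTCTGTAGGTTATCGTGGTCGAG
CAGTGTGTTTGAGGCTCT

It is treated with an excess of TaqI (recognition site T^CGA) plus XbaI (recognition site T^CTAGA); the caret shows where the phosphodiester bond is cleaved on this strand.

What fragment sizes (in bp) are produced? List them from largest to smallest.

The TaqI site (TCGA) starts at position 146.
TaqI cuts after the first base of each site, so after position 146.
The XbaI site (TCTAGA) starts at position 109.
XbaI cuts after the first base of each site, so after position 109.
Combined cut positions: 109, 146.
Linear molecule, 2 cuts → 3 fragments:
  1–109 → 109 bp
  110–146 → 37 bp
  147–168 → 22 bp
Sorted largest to smallest: 109, 37, 22 bp.

109, 37, 22 bp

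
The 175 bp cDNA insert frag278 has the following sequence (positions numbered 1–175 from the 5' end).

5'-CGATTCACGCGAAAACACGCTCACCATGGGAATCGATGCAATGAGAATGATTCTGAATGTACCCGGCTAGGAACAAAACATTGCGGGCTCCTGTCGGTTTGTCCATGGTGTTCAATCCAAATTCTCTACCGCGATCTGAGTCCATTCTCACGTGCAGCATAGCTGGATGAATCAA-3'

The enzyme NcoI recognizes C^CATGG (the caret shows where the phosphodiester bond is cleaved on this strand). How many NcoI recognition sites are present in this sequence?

2

CCATGG occurs starting at positions 24, 103.
NcoI cuts at 2 sites.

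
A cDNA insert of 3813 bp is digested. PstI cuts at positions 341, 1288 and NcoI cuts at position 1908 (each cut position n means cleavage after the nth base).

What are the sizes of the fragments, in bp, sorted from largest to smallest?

Combined cut positions (sorted): 341, 1288, 1908.
Linear molecule, 3 cuts → 4 fragments:
  341 − 0 = 341 bp
  1288 − 341 = 947 bp
  1908 − 1288 = 620 bp
  3813 − 1908 = 1905 bp
Sorted largest to smallest: 1905, 947, 620, 341 bp.

1905, 947, 620, 341 bp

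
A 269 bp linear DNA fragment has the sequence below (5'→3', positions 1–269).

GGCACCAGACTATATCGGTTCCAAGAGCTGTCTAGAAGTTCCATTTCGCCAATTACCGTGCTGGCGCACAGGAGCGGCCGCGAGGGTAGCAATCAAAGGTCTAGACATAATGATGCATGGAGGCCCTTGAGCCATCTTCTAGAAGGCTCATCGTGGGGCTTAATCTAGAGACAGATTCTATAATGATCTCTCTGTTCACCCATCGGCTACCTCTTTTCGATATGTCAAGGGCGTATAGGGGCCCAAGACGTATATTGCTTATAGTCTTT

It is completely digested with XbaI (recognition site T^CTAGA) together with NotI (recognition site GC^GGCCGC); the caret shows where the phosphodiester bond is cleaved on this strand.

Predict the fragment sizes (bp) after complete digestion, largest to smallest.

105, 44, 38, 31, 26, 25 bp

XbaI sites (TCTAGA) start at positions 31, 100, 138, 164.
XbaI cuts after the first base of each site, so after positions 31, 100, 138, 164.
The NotI site (GCGGCCGC) starts at position 74.
NotI cuts after base 2 of each site, so after position 75.
Combined cut positions: 31, 75, 100, 138, 164.
Linear molecule, 5 cuts → 6 fragments:
  1–31 → 31 bp
  32–75 → 44 bp
  76–100 → 25 bp
  101–138 → 38 bp
  139–164 → 26 bp
  165–269 → 105 bp
Sorted largest to smallest: 105, 44, 38, 31, 26, 25 bp.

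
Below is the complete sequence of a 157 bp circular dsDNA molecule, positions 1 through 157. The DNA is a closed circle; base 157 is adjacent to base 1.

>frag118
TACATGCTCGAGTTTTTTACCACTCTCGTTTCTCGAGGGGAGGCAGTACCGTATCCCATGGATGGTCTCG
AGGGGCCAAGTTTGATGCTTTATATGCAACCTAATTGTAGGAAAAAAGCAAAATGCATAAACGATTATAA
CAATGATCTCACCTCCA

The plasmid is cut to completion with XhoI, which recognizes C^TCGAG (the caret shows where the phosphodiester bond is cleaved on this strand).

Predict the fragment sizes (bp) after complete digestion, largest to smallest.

XhoI sites (CTCGAG) start at positions 7, 32, 67.
XhoI cuts after the first base of each site, so after positions 7, 32, 67.
Circular molecule, 3 cuts → 3 fragments:
  8–32 → 25 bp
  33–67 → 35 bp
  68–157 then 1–7 → 90 + 7 = 97 bp
Sorted largest to smallest: 97, 35, 25 bp.

97, 35, 25 bp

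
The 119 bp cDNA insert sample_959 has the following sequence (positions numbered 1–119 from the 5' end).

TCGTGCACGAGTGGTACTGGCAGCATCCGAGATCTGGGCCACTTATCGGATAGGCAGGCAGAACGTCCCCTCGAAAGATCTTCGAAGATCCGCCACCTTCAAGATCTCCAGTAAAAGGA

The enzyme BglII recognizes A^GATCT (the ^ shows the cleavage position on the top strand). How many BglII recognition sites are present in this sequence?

AGATCT occurs starting at positions 30, 76, 102.
BglII cuts at 3 sites.

3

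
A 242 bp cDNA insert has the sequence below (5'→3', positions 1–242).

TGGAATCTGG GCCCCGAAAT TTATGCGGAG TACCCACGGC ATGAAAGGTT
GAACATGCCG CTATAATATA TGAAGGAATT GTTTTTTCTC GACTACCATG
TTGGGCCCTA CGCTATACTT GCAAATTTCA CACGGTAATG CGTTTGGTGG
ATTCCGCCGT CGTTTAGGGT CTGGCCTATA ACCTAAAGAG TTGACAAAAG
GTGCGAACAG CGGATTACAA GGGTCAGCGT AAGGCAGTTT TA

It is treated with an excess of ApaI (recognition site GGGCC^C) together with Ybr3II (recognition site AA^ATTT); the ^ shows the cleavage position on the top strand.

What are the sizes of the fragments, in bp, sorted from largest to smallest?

118, 89, 17, 13, 5 bp

ApaI sites (GGGCCC) start at positions 9, 103.
ApaI cuts after base 5 of each site (before the last base), so after positions 13, 107.
Ybr3II sites (AAATTT) start at positions 17, 123.
Ybr3II cuts after base 2 of each site, so after positions 18, 124.
Combined cut positions: 13, 18, 107, 124.
Linear molecule, 4 cuts → 5 fragments:
  1–13 → 13 bp
  14–18 → 5 bp
  19–107 → 89 bp
  108–124 → 17 bp
  125–242 → 118 bp
Sorted largest to smallest: 118, 89, 17, 13, 5 bp.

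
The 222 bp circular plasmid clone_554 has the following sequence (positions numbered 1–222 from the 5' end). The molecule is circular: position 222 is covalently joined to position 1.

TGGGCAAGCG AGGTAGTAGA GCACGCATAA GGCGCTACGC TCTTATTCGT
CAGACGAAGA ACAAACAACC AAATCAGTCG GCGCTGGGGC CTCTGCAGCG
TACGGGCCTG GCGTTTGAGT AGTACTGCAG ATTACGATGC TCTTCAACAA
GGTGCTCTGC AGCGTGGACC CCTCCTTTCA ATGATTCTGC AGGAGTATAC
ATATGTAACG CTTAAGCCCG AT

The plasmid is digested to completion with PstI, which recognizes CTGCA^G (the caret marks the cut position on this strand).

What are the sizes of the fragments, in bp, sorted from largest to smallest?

PstI sites (CTGCAG) start at positions 93, 125, 157, 187.
PstI cuts after base 5 of each site (before the last base), so after positions 97, 129, 161, 191.
Circular molecule, 4 cuts → 4 fragments:
  98–129 → 32 bp
  130–161 → 32 bp
  162–191 → 30 bp
  192–222 then 1–97 → 31 + 97 = 128 bp
Sorted largest to smallest: 128, 32, 32, 30 bp.

128, 32, 32, 30 bp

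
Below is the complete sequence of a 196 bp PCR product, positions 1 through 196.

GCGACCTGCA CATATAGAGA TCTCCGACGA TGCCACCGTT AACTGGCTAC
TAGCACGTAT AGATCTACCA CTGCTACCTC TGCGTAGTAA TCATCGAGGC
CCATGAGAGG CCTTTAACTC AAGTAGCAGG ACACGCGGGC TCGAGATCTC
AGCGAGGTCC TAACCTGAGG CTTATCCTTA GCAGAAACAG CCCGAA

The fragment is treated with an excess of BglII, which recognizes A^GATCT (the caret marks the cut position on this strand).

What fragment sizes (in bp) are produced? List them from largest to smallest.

83, 52, 43, 18 bp

BglII sites (AGATCT) start at positions 18, 61, 144.
BglII cuts after the first base of each site, so after positions 18, 61, 144.
Linear molecule, 3 cuts → 4 fragments:
  1–18 → 18 bp
  19–61 → 43 bp
  62–144 → 83 bp
  145–196 → 52 bp
Sorted largest to smallest: 83, 52, 43, 18 bp.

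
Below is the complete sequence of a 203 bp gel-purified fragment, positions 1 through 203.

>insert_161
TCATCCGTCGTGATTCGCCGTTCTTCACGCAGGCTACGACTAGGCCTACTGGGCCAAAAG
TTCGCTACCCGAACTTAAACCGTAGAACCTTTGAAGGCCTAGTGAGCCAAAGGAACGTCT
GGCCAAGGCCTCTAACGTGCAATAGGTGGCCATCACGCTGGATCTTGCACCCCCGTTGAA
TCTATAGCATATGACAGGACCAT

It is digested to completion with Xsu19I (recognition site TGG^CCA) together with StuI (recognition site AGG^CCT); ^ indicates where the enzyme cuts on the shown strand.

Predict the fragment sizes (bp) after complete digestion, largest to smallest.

Xsu19I sites (TGGCCA) start at positions 120, 147.
Xsu19I cuts after base 3 of each site, so after positions 122, 149.
StuI sites (AGGCCT) start at positions 42, 95, 126.
StuI cuts after base 3 of each site, so after positions 44, 97, 128.
Combined cut positions: 44, 97, 122, 128, 149.
Linear molecule, 5 cuts → 6 fragments:
  1–44 → 44 bp
  45–97 → 53 bp
  98–122 → 25 bp
  123–128 → 6 bp
  129–149 → 21 bp
  150–203 → 54 bp
Sorted largest to smallest: 54, 53, 44, 25, 21, 6 bp.

54, 53, 44, 25, 21, 6 bp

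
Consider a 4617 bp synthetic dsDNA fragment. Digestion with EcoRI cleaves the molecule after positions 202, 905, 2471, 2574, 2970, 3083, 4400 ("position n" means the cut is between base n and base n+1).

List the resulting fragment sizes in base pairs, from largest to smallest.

Linear molecule, 7 cuts → 8 fragments:
  202 − 0 = 202 bp
  905 − 202 = 703 bp
  2471 − 905 = 1566 bp
  2574 − 2471 = 103 bp
  2970 − 2574 = 396 bp
  3083 − 2970 = 113 bp
  4400 − 3083 = 1317 bp
  4617 − 4400 = 217 bp
Sorted largest to smallest: 1566, 1317, 703, 396, 217, 202, 113, 103 bp.

1566, 1317, 703, 396, 217, 202, 113, 103 bp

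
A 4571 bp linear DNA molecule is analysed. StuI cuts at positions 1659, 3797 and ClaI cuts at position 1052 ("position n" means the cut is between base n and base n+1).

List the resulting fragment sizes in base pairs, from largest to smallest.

Combined cut positions (sorted): 1052, 1659, 3797.
Linear molecule, 3 cuts → 4 fragments:
  1052 − 0 = 1052 bp
  1659 − 1052 = 607 bp
  3797 − 1659 = 2138 bp
  4571 − 3797 = 774 bp
Sorted largest to smallest: 2138, 1052, 774, 607 bp.

2138, 1052, 774, 607 bp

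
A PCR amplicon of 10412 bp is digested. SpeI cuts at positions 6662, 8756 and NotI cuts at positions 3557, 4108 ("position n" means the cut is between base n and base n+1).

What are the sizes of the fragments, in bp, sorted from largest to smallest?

3557, 2554, 2094, 1656, 551 bp

Combined cut positions (sorted): 3557, 4108, 6662, 8756.
Linear molecule, 4 cuts → 5 fragments:
  3557 − 0 = 3557 bp
  4108 − 3557 = 551 bp
  6662 − 4108 = 2554 bp
  8756 − 6662 = 2094 bp
  10412 − 8756 = 1656 bp
Sorted largest to smallest: 3557, 2554, 2094, 1656, 551 bp.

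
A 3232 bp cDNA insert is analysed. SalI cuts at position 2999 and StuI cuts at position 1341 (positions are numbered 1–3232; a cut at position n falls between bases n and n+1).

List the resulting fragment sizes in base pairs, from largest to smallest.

1658, 1341, 233 bp

Combined cut positions (sorted): 1341, 2999.
Linear molecule, 2 cuts → 3 fragments:
  1341 − 0 = 1341 bp
  2999 − 1341 = 1658 bp
  3232 − 2999 = 233 bp
Sorted largest to smallest: 1658, 1341, 233 bp.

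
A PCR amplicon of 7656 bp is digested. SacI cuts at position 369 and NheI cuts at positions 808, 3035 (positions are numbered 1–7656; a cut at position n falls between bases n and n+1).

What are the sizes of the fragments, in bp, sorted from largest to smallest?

Combined cut positions (sorted): 369, 808, 3035.
Linear molecule, 3 cuts → 4 fragments:
  369 − 0 = 369 bp
  808 − 369 = 439 bp
  3035 − 808 = 2227 bp
  7656 − 3035 = 4621 bp
Sorted largest to smallest: 4621, 2227, 439, 369 bp.

4621, 2227, 439, 369 bp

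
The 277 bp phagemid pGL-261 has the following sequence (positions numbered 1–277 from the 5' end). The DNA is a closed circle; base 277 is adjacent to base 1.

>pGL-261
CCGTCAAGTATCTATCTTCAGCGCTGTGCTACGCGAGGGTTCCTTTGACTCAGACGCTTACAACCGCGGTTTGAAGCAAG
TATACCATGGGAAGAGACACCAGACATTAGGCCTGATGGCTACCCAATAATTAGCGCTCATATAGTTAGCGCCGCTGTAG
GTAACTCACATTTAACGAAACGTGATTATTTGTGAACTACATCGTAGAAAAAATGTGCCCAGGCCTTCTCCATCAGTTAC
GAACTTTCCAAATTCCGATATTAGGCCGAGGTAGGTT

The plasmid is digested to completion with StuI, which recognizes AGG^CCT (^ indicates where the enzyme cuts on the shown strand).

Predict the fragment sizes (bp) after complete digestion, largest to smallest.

StuI sites (AGGCCT) start at positions 109, 221.
StuI cuts after base 3 of each site, so after positions 111, 223.
Circular molecule, 2 cuts → 2 fragments:
  112–223 → 112 bp
  224–277 then 1–111 → 54 + 111 = 165 bp
Sorted largest to smallest: 165, 112 bp.

165, 112 bp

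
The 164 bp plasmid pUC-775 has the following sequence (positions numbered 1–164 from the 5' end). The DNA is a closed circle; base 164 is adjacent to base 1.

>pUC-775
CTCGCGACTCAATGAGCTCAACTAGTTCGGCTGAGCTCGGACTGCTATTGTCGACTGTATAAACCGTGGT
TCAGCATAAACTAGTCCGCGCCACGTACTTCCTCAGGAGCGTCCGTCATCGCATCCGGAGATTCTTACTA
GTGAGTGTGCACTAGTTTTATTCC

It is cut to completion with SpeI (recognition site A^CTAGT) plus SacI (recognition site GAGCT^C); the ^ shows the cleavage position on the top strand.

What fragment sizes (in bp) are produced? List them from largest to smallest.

SpeI sites (ACTAGT) start at positions 21, 80, 137, 151.
SpeI cuts after the first base of each site, so after positions 21, 80, 137, 151.
SacI sites (GAGCTC) start at positions 14, 33.
SacI cuts after base 5 of each site (before the last base), so after positions 18, 37.
Combined cut positions: 18, 21, 37, 80, 137, 151.
Circular molecule, 6 cuts → 6 fragments:
  19–21 → 3 bp
  22–37 → 16 bp
  38–80 → 43 bp
  81–137 → 57 bp
  138–151 → 14 bp
  152–164 then 1–18 → 13 + 18 = 31 bp
Sorted largest to smallest: 57, 43, 31, 16, 14, 3 bp.

57, 43, 31, 16, 14, 3 bp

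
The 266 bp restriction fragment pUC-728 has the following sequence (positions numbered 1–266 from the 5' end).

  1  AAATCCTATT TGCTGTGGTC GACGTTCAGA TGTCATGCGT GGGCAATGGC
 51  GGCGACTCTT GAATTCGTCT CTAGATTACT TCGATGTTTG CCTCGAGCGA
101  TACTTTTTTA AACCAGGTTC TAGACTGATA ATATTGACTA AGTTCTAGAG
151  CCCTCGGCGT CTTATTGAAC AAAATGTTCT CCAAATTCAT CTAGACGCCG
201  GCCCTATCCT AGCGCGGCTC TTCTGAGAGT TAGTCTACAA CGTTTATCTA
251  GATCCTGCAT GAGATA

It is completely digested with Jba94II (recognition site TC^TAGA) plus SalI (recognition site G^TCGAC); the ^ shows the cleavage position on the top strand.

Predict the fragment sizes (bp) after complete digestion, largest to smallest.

Jba94II sites (TCTAGA) start at positions 70, 119, 144, 190, 247.
Jba94II cuts after base 2 of each site, so after positions 71, 120, 145, 191, 248.
The SalI site (GTCGAC) starts at position 18.
SalI cuts after the first base of each site, so after position 18.
Combined cut positions: 18, 71, 120, 145, 191, 248.
Linear molecule, 6 cuts → 7 fragments:
  1–18 → 18 bp
  19–71 → 53 bp
  72–120 → 49 bp
  121–145 → 25 bp
  146–191 → 46 bp
  192–248 → 57 bp
  249–266 → 18 bp
Sorted largest to smallest: 57, 53, 49, 46, 25, 18, 18 bp.

57, 53, 49, 46, 25, 18, 18 bp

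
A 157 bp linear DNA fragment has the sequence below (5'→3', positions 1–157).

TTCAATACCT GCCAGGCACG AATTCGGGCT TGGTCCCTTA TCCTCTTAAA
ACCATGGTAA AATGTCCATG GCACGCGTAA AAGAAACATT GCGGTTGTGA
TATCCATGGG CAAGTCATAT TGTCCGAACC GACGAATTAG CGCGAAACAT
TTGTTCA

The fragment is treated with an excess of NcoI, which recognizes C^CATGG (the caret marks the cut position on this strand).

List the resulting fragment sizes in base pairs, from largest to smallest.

53, 52, 38, 14 bp

NcoI sites (CCATGG) start at positions 52, 66, 104.
NcoI cuts after the first base of each site, so after positions 52, 66, 104.
Linear molecule, 3 cuts → 4 fragments:
  1–52 → 52 bp
  53–66 → 14 bp
  67–104 → 38 bp
  105–157 → 53 bp
Sorted largest to smallest: 53, 52, 38, 14 bp.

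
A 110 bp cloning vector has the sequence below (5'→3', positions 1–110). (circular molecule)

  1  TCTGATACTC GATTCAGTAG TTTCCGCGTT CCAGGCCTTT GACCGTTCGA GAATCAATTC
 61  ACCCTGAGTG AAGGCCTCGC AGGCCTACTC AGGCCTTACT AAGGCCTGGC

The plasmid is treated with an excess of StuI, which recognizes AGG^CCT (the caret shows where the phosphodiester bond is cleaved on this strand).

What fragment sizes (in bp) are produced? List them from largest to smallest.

41, 39, 11, 10, 9 bp

StuI sites (AGGCCT) start at positions 33, 72, 81, 91, 102.
StuI cuts after base 3 of each site, so after positions 35, 74, 83, 93, 104.
Circular molecule, 5 cuts → 5 fragments:
  36–74 → 39 bp
  75–83 → 9 bp
  84–93 → 10 bp
  94–104 → 11 bp
  105–110 then 1–35 → 6 + 35 = 41 bp
Sorted largest to smallest: 41, 39, 11, 10, 9 bp.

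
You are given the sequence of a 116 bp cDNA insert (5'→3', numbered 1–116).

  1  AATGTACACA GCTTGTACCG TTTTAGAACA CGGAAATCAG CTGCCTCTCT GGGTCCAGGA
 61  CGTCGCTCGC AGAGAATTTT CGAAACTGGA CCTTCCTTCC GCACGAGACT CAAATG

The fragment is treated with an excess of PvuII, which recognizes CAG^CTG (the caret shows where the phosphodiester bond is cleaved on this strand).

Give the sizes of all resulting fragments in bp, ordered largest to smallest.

76, 40 bp

The PvuII site (CAGCTG) starts at position 38.
PvuII cuts after base 3 of each site, so after position 40.
Linear molecule, 1 cut → 2 fragments:
  1–40 → 40 bp
  41–116 → 76 bp
Sorted largest to smallest: 76, 40 bp.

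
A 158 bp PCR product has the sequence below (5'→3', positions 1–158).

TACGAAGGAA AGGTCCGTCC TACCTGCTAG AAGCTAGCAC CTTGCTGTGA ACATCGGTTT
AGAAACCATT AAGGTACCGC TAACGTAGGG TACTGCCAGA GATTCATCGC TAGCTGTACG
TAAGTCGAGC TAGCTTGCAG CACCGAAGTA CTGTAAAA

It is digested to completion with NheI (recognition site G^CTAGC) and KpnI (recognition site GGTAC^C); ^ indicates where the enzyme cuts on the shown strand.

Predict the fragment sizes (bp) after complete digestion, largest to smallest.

44, 33, 32, 29, 20 bp

NheI sites (GCTAGC) start at positions 33, 109, 129.
NheI cuts after the first base of each site, so after positions 33, 109, 129.
The KpnI site (GGTACC) starts at position 73.
KpnI cuts after base 5 of each site (before the last base), so after position 77.
Combined cut positions: 33, 77, 109, 129.
Linear molecule, 4 cuts → 5 fragments:
  1–33 → 33 bp
  34–77 → 44 bp
  78–109 → 32 bp
  110–129 → 20 bp
  130–158 → 29 bp
Sorted largest to smallest: 44, 33, 32, 29, 20 bp.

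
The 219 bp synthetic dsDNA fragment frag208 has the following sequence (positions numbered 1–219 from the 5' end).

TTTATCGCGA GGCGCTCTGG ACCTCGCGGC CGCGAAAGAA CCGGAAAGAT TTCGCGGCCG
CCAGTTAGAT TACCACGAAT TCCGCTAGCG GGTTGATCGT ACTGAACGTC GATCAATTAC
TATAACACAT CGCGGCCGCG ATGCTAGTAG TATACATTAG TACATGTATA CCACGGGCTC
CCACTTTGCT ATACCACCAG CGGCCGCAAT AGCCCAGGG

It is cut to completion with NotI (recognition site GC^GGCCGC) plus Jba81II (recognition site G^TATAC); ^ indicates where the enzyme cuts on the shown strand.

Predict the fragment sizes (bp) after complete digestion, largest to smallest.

NotI sites (GCGGCCGC) start at positions 26, 54, 132, 200.
NotI cuts after base 2 of each site, so after positions 27, 55, 133, 201.
Jba81II sites (GTATAC) start at positions 150, 166.
Jba81II cuts after the first base of each site, so after positions 150, 166.
Combined cut positions: 27, 55, 133, 150, 166, 201.
Linear molecule, 6 cuts → 7 fragments:
  1–27 → 27 bp
  28–55 → 28 bp
  56–133 → 78 bp
  134–150 → 17 bp
  151–166 → 16 bp
  167–201 → 35 bp
  202–219 → 18 bp
Sorted largest to smallest: 78, 35, 28, 27, 18, 17, 16 bp.

78, 35, 28, 27, 18, 17, 16 bp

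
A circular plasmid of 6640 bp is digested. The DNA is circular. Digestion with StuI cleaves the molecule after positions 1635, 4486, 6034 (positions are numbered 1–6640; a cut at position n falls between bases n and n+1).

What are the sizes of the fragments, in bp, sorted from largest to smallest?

Circular molecule, 3 cuts → 3 fragments:
  4486 − 1635 = 2851 bp
  6034 − 4486 = 1548 bp
  wrap: 6640 − 6034 + 1635 = 2241 bp
Sorted largest to smallest: 2851, 2241, 1548 bp.

2851, 2241, 1548 bp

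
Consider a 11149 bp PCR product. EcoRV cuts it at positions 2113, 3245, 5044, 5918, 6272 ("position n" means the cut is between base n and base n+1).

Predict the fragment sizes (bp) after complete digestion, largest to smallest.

4877, 2113, 1799, 1132, 874, 354 bp

Linear molecule, 5 cuts → 6 fragments:
  2113 − 0 = 2113 bp
  3245 − 2113 = 1132 bp
  5044 − 3245 = 1799 bp
  5918 − 5044 = 874 bp
  6272 − 5918 = 354 bp
  11149 − 6272 = 4877 bp
Sorted largest to smallest: 4877, 2113, 1799, 1132, 874, 354 bp.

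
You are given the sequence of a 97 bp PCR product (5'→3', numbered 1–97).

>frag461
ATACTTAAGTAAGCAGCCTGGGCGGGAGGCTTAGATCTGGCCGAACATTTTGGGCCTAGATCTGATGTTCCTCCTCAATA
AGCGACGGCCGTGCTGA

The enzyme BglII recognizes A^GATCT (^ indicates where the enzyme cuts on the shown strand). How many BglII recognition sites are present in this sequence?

AGATCT occurs starting at positions 33, 58.
BglII cuts at 2 sites.

2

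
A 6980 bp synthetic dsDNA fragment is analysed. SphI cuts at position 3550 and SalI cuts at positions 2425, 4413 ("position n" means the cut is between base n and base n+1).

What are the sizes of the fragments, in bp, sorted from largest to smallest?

Combined cut positions (sorted): 2425, 3550, 4413.
Linear molecule, 3 cuts → 4 fragments:
  2425 − 0 = 2425 bp
  3550 − 2425 = 1125 bp
  4413 − 3550 = 863 bp
  6980 − 4413 = 2567 bp
Sorted largest to smallest: 2567, 2425, 1125, 863 bp.

2567, 2425, 1125, 863 bp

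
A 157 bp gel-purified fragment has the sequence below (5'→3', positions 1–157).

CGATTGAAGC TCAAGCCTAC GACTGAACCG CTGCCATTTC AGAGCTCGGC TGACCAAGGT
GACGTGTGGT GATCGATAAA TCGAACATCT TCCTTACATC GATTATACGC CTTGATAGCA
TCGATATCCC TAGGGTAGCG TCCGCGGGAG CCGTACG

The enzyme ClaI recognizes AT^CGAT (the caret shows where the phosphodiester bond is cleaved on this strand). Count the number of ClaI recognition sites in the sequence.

ATCGAT occurs starting at positions 72, 98, 120.
ClaI cuts at 3 sites.

3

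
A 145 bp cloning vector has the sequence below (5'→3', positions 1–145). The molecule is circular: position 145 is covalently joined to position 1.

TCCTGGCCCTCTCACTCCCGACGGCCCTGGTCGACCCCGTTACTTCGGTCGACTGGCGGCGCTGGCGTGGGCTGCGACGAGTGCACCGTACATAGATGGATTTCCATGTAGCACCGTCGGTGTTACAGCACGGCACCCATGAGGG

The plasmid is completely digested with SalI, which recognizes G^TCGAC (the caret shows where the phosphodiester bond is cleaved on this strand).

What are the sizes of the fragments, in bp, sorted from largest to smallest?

SalI sites (GTCGAC) start at positions 30, 48.
SalI cuts after the first base of each site, so after positions 30, 48.
Circular molecule, 2 cuts → 2 fragments:
  31–48 → 18 bp
  49–145 then 1–30 → 97 + 30 = 127 bp
Sorted largest to smallest: 127, 18 bp.

127, 18 bp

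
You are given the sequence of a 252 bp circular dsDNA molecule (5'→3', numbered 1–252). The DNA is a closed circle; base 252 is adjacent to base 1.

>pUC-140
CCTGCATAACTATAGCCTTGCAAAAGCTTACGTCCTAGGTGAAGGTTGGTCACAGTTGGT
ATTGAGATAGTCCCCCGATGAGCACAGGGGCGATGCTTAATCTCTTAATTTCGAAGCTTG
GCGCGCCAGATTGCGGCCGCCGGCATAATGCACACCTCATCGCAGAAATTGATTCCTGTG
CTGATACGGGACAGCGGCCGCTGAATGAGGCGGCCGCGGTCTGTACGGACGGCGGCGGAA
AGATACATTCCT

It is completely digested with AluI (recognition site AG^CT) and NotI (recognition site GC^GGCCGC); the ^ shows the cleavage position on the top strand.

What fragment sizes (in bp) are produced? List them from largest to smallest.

AluI sites (AGCT) start at positions 25, 115.
AluI cuts after base 2 of each site, so after positions 26, 116.
NotI sites (GCGGCCGC) start at positions 133, 194, 210.
NotI cuts after base 2 of each site, so after positions 134, 195, 211.
Combined cut positions: 26, 116, 134, 195, 211.
Circular molecule, 5 cuts → 5 fragments:
  27–116 → 90 bp
  117–134 → 18 bp
  135–195 → 61 bp
  196–211 → 16 bp
  212–252 then 1–26 → 41 + 26 = 67 bp
Sorted largest to smallest: 90, 67, 61, 18, 16 bp.

90, 67, 61, 18, 16 bp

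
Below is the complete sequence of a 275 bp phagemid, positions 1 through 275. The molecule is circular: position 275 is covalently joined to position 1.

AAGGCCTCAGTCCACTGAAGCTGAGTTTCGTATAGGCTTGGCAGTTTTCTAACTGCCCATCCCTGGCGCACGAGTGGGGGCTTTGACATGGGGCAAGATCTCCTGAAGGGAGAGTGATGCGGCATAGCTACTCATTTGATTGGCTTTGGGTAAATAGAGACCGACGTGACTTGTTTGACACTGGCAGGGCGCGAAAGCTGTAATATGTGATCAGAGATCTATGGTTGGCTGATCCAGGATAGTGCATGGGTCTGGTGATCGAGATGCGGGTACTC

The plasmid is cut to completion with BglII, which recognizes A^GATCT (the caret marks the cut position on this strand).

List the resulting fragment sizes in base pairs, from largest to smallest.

BglII sites (AGATCT) start at positions 96, 215.
BglII cuts after the first base of each site, so after positions 96, 215.
Circular molecule, 2 cuts → 2 fragments:
  97–215 → 119 bp
  216–275 then 1–96 → 60 + 96 = 156 bp
Sorted largest to smallest: 156, 119 bp.

156, 119 bp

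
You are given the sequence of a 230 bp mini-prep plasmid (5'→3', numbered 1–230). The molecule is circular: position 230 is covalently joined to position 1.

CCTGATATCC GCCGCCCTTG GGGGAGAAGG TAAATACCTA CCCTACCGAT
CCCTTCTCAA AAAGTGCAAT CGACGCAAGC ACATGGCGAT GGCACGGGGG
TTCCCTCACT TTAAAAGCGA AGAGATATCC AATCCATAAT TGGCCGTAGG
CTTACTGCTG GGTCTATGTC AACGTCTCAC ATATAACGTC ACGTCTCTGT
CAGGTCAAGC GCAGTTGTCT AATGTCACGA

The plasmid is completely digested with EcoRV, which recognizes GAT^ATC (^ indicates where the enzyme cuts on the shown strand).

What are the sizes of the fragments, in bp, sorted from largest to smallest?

EcoRV sites (GATATC) start at positions 4, 124.
EcoRV cuts after base 3 of each site, so after positions 6, 126.
Circular molecule, 2 cuts → 2 fragments:
  7–126 → 120 bp
  127–230 then 1–6 → 104 + 6 = 110 bp
Sorted largest to smallest: 120, 110 bp.

120, 110 bp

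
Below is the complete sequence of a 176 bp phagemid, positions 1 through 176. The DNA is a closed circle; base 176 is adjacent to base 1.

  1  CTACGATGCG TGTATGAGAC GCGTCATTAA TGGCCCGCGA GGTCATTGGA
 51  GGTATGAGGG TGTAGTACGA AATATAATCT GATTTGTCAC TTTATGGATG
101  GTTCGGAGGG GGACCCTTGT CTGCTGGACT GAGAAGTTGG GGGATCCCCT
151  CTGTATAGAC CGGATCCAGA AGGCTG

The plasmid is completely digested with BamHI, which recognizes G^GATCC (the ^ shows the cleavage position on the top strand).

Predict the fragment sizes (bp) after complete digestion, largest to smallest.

BamHI sites (GGATCC) start at positions 142, 162.
BamHI cuts after the first base of each site, so after positions 142, 162.
Circular molecule, 2 cuts → 2 fragments:
  143–162 → 20 bp
  163–176 then 1–142 → 14 + 142 = 156 bp
Sorted largest to smallest: 156, 20 bp.

156, 20 bp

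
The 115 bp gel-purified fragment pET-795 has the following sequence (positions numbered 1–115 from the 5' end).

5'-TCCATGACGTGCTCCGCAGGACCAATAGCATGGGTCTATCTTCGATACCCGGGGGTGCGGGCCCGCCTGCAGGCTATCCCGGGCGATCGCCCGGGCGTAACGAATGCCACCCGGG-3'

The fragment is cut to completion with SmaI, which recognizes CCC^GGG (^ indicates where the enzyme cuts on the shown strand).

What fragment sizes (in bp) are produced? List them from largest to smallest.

SmaI sites (CCCGGG) start at positions 48, 78, 90, 110.
SmaI cuts after base 3 of each site, so after positions 50, 80, 92, 112.
Linear molecule, 4 cuts → 5 fragments:
  1–50 → 50 bp
  51–80 → 30 bp
  81–92 → 12 bp
  93–112 → 20 bp
  113–115 → 3 bp
Sorted largest to smallest: 50, 30, 20, 12, 3 bp.

50, 30, 20, 12, 3 bp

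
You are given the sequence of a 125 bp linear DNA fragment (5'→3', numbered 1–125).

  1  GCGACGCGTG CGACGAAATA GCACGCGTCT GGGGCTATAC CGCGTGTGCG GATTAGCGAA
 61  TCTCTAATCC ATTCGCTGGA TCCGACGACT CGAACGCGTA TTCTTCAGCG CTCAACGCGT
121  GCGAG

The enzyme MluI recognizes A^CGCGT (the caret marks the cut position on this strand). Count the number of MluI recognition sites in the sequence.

4

ACGCGT occurs starting at positions 4, 23, 94, 115.
MluI cuts at 4 sites.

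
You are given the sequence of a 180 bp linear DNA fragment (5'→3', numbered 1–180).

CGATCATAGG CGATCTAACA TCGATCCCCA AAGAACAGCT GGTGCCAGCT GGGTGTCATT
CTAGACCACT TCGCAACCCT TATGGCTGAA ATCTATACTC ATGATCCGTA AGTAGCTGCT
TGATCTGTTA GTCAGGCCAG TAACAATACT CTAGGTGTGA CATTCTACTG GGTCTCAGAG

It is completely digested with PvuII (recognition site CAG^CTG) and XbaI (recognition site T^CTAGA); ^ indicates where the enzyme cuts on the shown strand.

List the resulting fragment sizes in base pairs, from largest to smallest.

PvuII sites (CAGCTG) start at positions 36, 46.
PvuII cuts after base 3 of each site, so after positions 38, 48.
The XbaI site (TCTAGA) starts at position 60.
XbaI cuts after the first base of each site, so after position 60.
Combined cut positions: 38, 48, 60.
Linear molecule, 3 cuts → 4 fragments:
  1–38 → 38 bp
  39–48 → 10 bp
  49–60 → 12 bp
  61–180 → 120 bp
Sorted largest to smallest: 120, 38, 12, 10 bp.

120, 38, 12, 10 bp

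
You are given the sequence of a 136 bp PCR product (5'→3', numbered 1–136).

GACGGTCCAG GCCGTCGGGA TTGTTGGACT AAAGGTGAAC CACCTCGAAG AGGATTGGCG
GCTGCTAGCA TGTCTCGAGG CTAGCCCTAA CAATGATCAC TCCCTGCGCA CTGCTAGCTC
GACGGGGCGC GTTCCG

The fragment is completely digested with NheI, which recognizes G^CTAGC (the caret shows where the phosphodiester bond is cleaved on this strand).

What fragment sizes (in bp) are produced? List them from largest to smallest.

64, 33, 23, 16 bp

NheI sites (GCTAGC) start at positions 64, 80, 113.
NheI cuts after the first base of each site, so after positions 64, 80, 113.
Linear molecule, 3 cuts → 4 fragments:
  1–64 → 64 bp
  65–80 → 16 bp
  81–113 → 33 bp
  114–136 → 23 bp
Sorted largest to smallest: 64, 33, 23, 16 bp.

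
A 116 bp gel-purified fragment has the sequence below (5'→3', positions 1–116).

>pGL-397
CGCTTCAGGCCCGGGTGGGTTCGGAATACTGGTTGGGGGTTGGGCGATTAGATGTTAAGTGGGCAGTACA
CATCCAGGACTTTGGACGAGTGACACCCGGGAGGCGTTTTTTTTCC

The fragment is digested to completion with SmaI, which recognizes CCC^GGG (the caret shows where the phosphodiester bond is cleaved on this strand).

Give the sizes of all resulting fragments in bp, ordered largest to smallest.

SmaI sites (CCCGGG) start at positions 10, 96.
SmaI cuts after base 3 of each site, so after positions 12, 98.
Linear molecule, 2 cuts → 3 fragments:
  1–12 → 12 bp
  13–98 → 86 bp
  99–116 → 18 bp
Sorted largest to smallest: 86, 18, 12 bp.

86, 18, 12 bp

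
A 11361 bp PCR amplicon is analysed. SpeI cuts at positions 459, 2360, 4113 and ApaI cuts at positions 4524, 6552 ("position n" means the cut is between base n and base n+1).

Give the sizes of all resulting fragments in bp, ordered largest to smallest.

4809, 2028, 1901, 1753, 459, 411 bp

Combined cut positions (sorted): 459, 2360, 4113, 4524, 6552.
Linear molecule, 5 cuts → 6 fragments:
  459 − 0 = 459 bp
  2360 − 459 = 1901 bp
  4113 − 2360 = 1753 bp
  4524 − 4113 = 411 bp
  6552 − 4524 = 2028 bp
  11361 − 6552 = 4809 bp
Sorted largest to smallest: 4809, 2028, 1901, 1753, 459, 411 bp.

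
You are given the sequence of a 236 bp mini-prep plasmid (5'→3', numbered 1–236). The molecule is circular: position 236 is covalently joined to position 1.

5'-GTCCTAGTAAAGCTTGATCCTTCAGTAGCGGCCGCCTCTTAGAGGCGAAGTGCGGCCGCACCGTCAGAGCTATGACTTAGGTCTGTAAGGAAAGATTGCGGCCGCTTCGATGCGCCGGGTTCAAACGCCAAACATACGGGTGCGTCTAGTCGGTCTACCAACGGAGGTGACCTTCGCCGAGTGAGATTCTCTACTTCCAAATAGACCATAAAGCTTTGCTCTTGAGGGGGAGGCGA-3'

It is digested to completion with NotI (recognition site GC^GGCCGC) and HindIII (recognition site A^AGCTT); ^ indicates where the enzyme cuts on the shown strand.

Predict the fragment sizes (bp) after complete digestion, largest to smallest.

112, 46, 35, 24, 19 bp

NotI sites (GCGGCCGC) start at positions 28, 52, 98.
NotI cuts after base 2 of each site, so after positions 29, 53, 99.
HindIII sites (AAGCTT) start at positions 10, 211.
HindIII cuts after the first base of each site, so after positions 10, 211.
Combined cut positions: 10, 29, 53, 99, 211.
Circular molecule, 5 cuts → 5 fragments:
  11–29 → 19 bp
  30–53 → 24 bp
  54–99 → 46 bp
  100–211 → 112 bp
  212–236 then 1–10 → 25 + 10 = 35 bp
Sorted largest to smallest: 112, 46, 35, 24, 19 bp.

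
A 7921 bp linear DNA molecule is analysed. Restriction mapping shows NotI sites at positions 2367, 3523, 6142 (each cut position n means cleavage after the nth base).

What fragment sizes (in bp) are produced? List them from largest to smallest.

2619, 2367, 1779, 1156 bp

Linear molecule, 3 cuts → 4 fragments:
  2367 − 0 = 2367 bp
  3523 − 2367 = 1156 bp
  6142 − 3523 = 2619 bp
  7921 − 6142 = 1779 bp
Sorted largest to smallest: 2619, 2367, 1779, 1156 bp.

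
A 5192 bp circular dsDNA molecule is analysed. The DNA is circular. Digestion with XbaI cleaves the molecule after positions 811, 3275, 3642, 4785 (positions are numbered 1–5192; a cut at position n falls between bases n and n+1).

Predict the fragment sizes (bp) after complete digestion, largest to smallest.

2464, 1218, 1143, 367 bp

Circular molecule, 4 cuts → 4 fragments:
  3275 − 811 = 2464 bp
  3642 − 3275 = 367 bp
  4785 − 3642 = 1143 bp
  wrap: 5192 − 4785 + 811 = 1218 bp
Sorted largest to smallest: 2464, 1218, 1143, 367 bp.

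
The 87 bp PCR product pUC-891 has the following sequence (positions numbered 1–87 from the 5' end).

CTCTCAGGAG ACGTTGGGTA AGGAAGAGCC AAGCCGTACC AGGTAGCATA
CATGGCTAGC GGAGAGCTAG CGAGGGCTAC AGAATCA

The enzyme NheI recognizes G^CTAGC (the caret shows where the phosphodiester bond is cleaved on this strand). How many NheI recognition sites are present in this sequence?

2

GCTAGC occurs starting at positions 55, 66.
NheI cuts at 2 sites.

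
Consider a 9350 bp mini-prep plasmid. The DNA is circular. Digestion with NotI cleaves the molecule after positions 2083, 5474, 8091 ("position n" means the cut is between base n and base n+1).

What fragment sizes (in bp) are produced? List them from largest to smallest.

Circular molecule, 3 cuts → 3 fragments:
  5474 − 2083 = 3391 bp
  8091 − 5474 = 2617 bp
  wrap: 9350 − 8091 + 2083 = 3342 bp
Sorted largest to smallest: 3391, 3342, 2617 bp.

3391, 3342, 2617 bp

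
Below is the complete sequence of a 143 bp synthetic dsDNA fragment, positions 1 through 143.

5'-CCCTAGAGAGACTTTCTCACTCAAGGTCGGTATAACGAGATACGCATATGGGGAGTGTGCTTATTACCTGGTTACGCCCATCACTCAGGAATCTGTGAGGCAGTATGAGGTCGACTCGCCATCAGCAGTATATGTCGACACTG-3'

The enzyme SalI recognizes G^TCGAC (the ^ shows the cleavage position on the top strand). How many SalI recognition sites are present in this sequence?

2

GTCGAC occurs starting at positions 110, 134.
SalI cuts at 2 sites.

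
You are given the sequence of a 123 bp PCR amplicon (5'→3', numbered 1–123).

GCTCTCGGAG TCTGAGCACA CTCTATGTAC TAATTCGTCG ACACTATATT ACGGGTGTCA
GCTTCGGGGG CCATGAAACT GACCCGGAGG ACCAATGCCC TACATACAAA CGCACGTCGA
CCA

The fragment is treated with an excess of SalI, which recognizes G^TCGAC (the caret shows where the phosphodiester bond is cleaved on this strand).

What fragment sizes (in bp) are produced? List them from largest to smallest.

SalI sites (GTCGAC) start at positions 37, 116.
SalI cuts after the first base of each site, so after positions 37, 116.
Linear molecule, 2 cuts → 3 fragments:
  1–37 → 37 bp
  38–116 → 79 bp
  117–123 → 7 bp
Sorted largest to smallest: 79, 37, 7 bp.

79, 37, 7 bp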